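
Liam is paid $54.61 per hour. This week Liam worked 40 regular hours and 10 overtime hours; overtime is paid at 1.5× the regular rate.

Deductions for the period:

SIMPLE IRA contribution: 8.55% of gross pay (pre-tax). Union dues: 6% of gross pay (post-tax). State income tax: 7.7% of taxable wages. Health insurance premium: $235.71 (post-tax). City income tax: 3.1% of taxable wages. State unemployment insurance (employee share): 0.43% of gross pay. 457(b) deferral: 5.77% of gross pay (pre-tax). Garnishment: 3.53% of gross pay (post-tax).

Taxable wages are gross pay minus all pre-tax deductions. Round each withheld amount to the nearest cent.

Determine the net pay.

$1,760.64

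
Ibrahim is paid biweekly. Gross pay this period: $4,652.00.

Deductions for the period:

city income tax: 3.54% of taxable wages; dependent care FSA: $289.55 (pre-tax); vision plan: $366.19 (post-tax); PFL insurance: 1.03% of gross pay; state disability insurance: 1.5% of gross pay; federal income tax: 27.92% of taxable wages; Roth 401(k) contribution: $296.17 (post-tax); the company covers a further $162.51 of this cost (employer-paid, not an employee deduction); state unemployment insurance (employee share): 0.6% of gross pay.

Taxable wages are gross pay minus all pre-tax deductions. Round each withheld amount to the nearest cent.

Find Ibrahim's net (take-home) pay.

Dependent care FSA: $289.55
Taxable wages = $4,652.00 − $289.55 = $4,362.45
Federal income tax: $4,362.45 × 0.2792 = $1,218.00
City income tax: $4,362.45 × 0.0354 = $154.43
State unemployment insurance (employee share): $4,652.00 × 0.006 = $27.91
State disability insurance: $4,652.00 × 0.015 = $69.78
PFL insurance: $4,652.00 × 0.0103 = $47.92
Vision plan: $366.19
Roth 401(k) contribution: $296.17
(Employer's $162.51 toward Roth 401(k) contribution is not withheld from the employee.)
Total deductions = $289.55 + $1,218.00 + $154.43 + $27.91 + $69.78 + $47.92 + $366.19 + $296.17 = $2,469.95
Net pay = $4,652.00 − $2,469.95 = $2,182.05

$2,182.05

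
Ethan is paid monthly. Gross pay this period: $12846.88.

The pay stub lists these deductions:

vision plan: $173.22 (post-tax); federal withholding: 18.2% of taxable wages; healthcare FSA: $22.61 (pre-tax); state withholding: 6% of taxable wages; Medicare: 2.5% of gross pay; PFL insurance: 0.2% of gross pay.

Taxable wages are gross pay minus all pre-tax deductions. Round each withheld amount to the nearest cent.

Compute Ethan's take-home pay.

$9200.71

Healthcare FSA: $22.61
Taxable wages = $12846.88 − $22.61 = $12824.27
State withholding: $12824.27 × 0.06 = $769.46
Federal withholding: $12824.27 × 0.182 = $2334.02
PFL insurance: $12846.88 × 0.002 = $25.69
Medicare: $12846.88 × 0.025 = $321.17
Vision plan: $173.22
Total deductions = $22.61 + $769.46 + $2334.02 + $25.69 + $321.17 + $173.22 = $3646.17
Net pay = $12846.88 − $3646.17 = $9200.71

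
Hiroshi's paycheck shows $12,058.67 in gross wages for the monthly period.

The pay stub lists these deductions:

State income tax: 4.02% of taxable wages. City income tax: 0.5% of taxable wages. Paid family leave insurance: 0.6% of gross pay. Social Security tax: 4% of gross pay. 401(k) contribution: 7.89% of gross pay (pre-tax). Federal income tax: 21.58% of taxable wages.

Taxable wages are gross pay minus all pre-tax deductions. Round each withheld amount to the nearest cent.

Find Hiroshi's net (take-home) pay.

$7,653.55

401(k) contribution: $12,058.67 × 0.0789 = $951.43
Taxable wages = $12,058.67 − $951.43 = $11,107.24
Federal income tax: $11,107.24 × 0.2158 = $2,396.94
City income tax: $11,107.24 × 0.005 = $55.54
State income tax: $11,107.24 × 0.0402 = $446.51
Paid family leave insurance: $12,058.67 × 0.006 = $72.35
Social Security tax: $12,058.67 × 0.04 = $482.35
Total deductions = $951.43 + $2,396.94 + $55.54 + $446.51 + $72.35 + $482.35 = $4,405.12
Net pay = $12,058.67 − $4,405.12 = $7,653.55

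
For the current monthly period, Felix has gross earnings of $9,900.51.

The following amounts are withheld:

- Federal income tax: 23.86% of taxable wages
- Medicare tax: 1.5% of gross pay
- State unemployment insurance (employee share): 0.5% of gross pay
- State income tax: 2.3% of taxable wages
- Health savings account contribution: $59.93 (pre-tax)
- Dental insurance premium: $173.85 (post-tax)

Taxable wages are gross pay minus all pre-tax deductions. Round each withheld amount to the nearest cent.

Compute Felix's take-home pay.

Health savings account contribution: $59.93
Taxable wages = $9,900.51 − $59.93 = $9,840.58
State income tax: $9,840.58 × 0.023 = $226.33
Federal income tax: $9,840.58 × 0.2386 = $2,347.96
Medicare tax: $9,900.51 × 0.015 = $148.51
State unemployment insurance (employee share): $9,900.51 × 0.005 = $49.50
Dental insurance premium: $173.85
Total deductions = $59.93 + $226.33 + $2,347.96 + $148.51 + $49.50 + $173.85 = $3,006.08
Net pay = $9,900.51 − $3,006.08 = $6,894.43

$6,894.43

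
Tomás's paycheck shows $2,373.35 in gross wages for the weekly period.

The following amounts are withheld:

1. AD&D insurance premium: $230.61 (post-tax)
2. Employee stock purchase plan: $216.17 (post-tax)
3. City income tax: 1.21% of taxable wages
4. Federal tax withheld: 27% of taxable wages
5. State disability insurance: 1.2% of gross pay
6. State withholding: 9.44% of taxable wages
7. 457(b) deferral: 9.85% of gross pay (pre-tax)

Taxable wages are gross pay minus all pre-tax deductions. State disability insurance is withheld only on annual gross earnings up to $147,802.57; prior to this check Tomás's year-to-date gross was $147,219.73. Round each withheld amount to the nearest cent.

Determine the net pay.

457(b) deferral: $2,373.35 × 0.0985 = $233.77
Taxable wages = $2,373.35 − $233.77 = $2,139.58
Federal tax withheld: $2,139.58 × 0.27 = $577.69
State withholding: $2,139.58 × 0.0944 = $201.98
City income tax: $2,139.58 × 0.0121 = $25.89
State disability insurance: only $147,802.57 − $147,219.73 = $582.84 of this check is subject → $582.84 × 0.012 = $6.99
Employee stock purchase plan: $216.17
AD&D insurance premium: $230.61
Total deductions = $233.77 + $577.69 + $201.98 + $25.89 + $6.99 + $216.17 + $230.61 = $1,493.10
Net pay = $2,373.35 − $1,493.10 = $880.25

$880.25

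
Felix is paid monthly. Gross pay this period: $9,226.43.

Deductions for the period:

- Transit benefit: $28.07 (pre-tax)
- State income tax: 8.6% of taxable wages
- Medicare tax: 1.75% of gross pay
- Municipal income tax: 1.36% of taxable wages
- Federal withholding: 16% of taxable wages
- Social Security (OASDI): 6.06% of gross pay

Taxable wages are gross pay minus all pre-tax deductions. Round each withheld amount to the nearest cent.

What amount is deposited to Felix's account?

Transit benefit: $28.07
Taxable wages = $9,226.43 − $28.07 = $9,198.36
Municipal income tax: $9,198.36 × 0.0136 = $125.10
Federal withholding: $9,198.36 × 0.16 = $1,471.74
State income tax: $9,198.36 × 0.086 = $791.06
Medicare tax: $9,226.43 × 0.0175 = $161.46
Social Security (OASDI): $9,226.43 × 0.0606 = $559.12
Total deductions = $28.07 + $125.10 + $1,471.74 + $791.06 + $161.46 + $559.12 = $3,136.55
Net pay = $9,226.43 − $3,136.55 = $6,089.88

$6,089.88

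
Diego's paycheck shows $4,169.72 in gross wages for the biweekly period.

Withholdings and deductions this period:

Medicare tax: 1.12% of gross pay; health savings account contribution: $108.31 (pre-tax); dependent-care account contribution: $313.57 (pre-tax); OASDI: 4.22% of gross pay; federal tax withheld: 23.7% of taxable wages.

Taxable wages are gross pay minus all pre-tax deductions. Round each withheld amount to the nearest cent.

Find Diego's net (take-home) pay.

$2,636.94

Dependent-care account contribution: $313.57
Health savings account contribution: $108.31
Pre-tax total = $313.57 + $108.31 = $421.88
Taxable wages = $4,169.72 − $421.88 = $3,747.84
Federal tax withheld: $3,747.84 × 0.237 = $888.24
Medicare tax: $4,169.72 × 0.0112 = $46.70
OASDI: $4,169.72 × 0.0422 = $175.96
Total deductions = $313.57 + $108.31 + $888.24 + $46.70 + $175.96 = $1,532.78
Net pay = $4,169.72 − $1,532.78 = $2,636.94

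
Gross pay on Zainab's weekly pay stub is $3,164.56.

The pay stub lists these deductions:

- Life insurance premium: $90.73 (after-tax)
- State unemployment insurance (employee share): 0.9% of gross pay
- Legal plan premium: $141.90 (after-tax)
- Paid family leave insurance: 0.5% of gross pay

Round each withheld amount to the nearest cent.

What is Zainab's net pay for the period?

Paid family leave insurance: $3,164.56 × 0.005 = $15.82
State unemployment insurance (employee share): $3,164.56 × 0.009 = $28.48
Legal plan premium: $141.90
Life insurance premium: $90.73
Total deductions = $15.82 + $28.48 + $141.90 + $90.73 = $276.93
Net pay = $3,164.56 − $276.93 = $2,887.63

$2,887.63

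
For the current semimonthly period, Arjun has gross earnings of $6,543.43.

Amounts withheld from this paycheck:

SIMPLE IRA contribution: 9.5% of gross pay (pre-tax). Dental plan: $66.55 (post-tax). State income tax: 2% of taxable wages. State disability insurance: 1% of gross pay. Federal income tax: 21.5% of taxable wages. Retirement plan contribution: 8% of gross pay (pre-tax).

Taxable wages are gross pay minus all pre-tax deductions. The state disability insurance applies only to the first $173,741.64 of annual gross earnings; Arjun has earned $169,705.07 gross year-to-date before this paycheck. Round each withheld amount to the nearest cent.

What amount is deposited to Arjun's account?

$4,022.80

Retirement plan contribution: $6,543.43 × 0.08 = $523.47
SIMPLE IRA contribution: $6,543.43 × 0.095 = $621.63
Pre-tax total = $523.47 + $621.63 = $1,145.10
Taxable wages = $6,543.43 − $1,145.10 = $5,398.33
State income tax: $5,398.33 × 0.02 = $107.97
Federal income tax: $5,398.33 × 0.215 = $1,160.64
State disability insurance: only $173,741.64 − $169,705.07 = $4,036.57 of this check is subject → $4,036.57 × 0.01 = $40.37
Dental plan: $66.55
Total deductions = $523.47 + $621.63 + $107.97 + $1,160.64 + $40.37 + $66.55 = $2,520.63
Net pay = $6,543.43 − $2,520.63 = $4,022.80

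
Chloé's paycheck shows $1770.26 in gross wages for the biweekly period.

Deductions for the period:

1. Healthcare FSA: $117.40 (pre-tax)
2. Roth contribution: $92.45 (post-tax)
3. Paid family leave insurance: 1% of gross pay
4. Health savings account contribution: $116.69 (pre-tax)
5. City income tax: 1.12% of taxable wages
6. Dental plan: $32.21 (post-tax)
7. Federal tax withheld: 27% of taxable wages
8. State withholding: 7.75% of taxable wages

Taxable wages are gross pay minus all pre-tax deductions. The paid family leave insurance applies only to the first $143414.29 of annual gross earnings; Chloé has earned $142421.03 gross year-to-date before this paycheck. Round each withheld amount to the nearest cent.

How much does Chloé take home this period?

Healthcare FSA: $117.40
Health savings account contribution: $116.69
Pre-tax total = $117.40 + $116.69 = $234.09
Taxable wages = $1770.26 − $234.09 = $1536.17
Federal tax withheld: $1536.17 × 0.27 = $414.77
State withholding: $1536.17 × 0.0775 = $119.05
City income tax: $1536.17 × 0.0112 = $17.21
Paid family leave insurance: only $143414.29 − $142421.03 = $993.26 of this check is subject → $993.26 × 0.01 = $9.93
Roth contribution: $92.45
Dental plan: $32.21
Total deductions = $117.40 + $116.69 + $414.77 + $119.05 + $17.21 + $9.93 + $92.45 + $32.21 = $919.71
Net pay = $1770.26 − $919.71 = $850.55

$850.55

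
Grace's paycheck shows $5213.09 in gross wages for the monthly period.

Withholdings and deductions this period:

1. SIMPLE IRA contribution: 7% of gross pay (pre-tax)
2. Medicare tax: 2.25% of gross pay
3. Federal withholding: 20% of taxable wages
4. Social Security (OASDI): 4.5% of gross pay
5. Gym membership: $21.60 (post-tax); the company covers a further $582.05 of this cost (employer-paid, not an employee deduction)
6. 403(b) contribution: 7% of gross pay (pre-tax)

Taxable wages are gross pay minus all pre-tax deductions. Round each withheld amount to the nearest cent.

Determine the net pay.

SIMPLE IRA contribution: $5213.09 × 0.07 = $364.92
403(b) contribution: $5213.09 × 0.07 = $364.92
Pre-tax total = $364.92 + $364.92 = $729.84
Taxable wages = $5213.09 − $729.84 = $4483.25
Federal withholding: $4483.25 × 0.2 = $896.65
Medicare tax: $5213.09 × 0.0225 = $117.29
Social Security (OASDI): $5213.09 × 0.045 = $234.59
Gym membership: $21.60
(Employer's $582.05 toward gym membership is not withheld from the employee.)
Total deductions = $364.92 + $364.92 + $896.65 + $117.29 + $234.59 + $21.60 = $1999.97
Net pay = $5213.09 − $1999.97 = $3213.12

$3213.12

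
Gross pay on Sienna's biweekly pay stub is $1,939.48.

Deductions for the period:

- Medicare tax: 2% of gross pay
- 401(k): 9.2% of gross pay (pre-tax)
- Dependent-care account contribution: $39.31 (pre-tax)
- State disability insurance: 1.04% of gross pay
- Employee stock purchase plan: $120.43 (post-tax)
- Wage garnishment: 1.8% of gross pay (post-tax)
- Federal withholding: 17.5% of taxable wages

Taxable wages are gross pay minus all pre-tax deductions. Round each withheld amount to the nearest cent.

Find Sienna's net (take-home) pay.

$1,206.14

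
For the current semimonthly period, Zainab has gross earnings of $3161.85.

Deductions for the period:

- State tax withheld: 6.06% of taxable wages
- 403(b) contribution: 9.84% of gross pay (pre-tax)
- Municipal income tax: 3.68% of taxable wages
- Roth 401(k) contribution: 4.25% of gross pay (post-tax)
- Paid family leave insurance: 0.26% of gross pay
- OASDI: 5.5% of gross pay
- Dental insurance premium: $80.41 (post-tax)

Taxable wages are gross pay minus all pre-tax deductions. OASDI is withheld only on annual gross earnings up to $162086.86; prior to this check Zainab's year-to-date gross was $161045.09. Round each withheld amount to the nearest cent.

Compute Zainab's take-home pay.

403(b) contribution: $3161.85 × 0.0984 = $311.13
Taxable wages = $3161.85 − $311.13 = $2850.72
State tax withheld: $2850.72 × 0.0606 = $172.75
Municipal income tax: $2850.72 × 0.0368 = $104.91
OASDI: only $162086.86 − $161045.09 = $1041.77 of this check is subject → $1041.77 × 0.055 = $57.30
Paid family leave insurance: $3161.85 × 0.0026 = $8.22
Dental insurance premium: $80.41
Roth 401(k) contribution: $3161.85 × 0.0425 = $134.38
Total deductions = $311.13 + $172.75 + $104.91 + $57.30 + $8.22 + $80.41 + $134.38 = $869.10
Net pay = $3161.85 − $869.10 = $2292.75

$2292.75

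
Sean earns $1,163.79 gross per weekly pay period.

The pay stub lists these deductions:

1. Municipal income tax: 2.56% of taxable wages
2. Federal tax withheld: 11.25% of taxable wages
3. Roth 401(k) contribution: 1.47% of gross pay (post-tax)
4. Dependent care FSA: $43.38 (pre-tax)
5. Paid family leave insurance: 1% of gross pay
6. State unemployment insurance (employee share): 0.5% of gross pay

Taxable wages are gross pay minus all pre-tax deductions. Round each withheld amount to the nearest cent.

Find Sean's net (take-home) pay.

Dependent care FSA: $43.38
Taxable wages = $1,163.79 − $43.38 = $1,120.41
Municipal income tax: $1,120.41 × 0.0256 = $28.68
Federal tax withheld: $1,120.41 × 0.1125 = $126.05
State unemployment insurance (employee share): $1,163.79 × 0.005 = $5.82
Paid family leave insurance: $1,163.79 × 0.01 = $11.64
Roth 401(k) contribution: $1,163.79 × 0.0147 = $17.11
Total deductions = $43.38 + $28.68 + $126.05 + $5.82 + $11.64 + $17.11 = $232.68
Net pay = $1,163.79 − $232.68 = $931.11

$931.11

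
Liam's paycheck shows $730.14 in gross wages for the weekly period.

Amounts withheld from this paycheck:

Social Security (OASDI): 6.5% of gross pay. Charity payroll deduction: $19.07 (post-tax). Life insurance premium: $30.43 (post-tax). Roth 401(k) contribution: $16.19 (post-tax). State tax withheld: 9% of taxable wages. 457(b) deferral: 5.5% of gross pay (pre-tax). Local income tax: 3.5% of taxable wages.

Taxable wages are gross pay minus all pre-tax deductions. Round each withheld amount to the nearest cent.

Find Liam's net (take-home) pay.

$490.58

457(b) deferral: $730.14 × 0.055 = $40.16
Taxable wages = $730.14 − $40.16 = $689.98
State tax withheld: $689.98 × 0.09 = $62.10
Local income tax: $689.98 × 0.035 = $24.15
Social Security (OASDI): $730.14 × 0.065 = $47.46
Charity payroll deduction: $19.07
Life insurance premium: $30.43
Roth 401(k) contribution: $16.19
Total deductions = $40.16 + $62.10 + $24.15 + $47.46 + $19.07 + $30.43 + $16.19 = $239.56
Net pay = $730.14 − $239.56 = $490.58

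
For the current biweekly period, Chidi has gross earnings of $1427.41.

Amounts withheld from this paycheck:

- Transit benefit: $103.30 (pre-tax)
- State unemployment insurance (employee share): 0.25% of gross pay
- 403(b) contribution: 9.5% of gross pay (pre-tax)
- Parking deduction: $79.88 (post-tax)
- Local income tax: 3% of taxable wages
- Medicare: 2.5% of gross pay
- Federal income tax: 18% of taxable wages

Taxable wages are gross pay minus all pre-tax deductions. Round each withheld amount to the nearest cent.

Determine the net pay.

$819.78

Transit benefit: $103.30
403(b) contribution: $1427.41 × 0.095 = $135.60
Pre-tax total = $103.30 + $135.60 = $238.90
Taxable wages = $1427.41 − $238.90 = $1188.51
Local income tax: $1188.51 × 0.03 = $35.66
Federal income tax: $1188.51 × 0.18 = $213.93
State unemployment insurance (employee share): $1427.41 × 0.0025 = $3.57
Medicare: $1427.41 × 0.025 = $35.69
Parking deduction: $79.88
Total deductions = $103.30 + $135.60 + $35.66 + $213.93 + $3.57 + $35.69 + $79.88 = $607.63
Net pay = $1427.41 − $607.63 = $819.78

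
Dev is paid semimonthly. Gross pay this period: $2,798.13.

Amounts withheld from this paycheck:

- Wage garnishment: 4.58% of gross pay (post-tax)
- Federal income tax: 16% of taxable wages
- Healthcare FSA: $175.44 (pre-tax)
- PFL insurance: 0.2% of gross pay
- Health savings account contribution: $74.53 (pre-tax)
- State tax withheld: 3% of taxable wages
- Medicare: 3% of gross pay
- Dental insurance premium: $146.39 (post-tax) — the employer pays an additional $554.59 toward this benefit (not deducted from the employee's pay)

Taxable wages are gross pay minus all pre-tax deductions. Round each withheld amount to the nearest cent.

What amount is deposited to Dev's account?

Health savings account contribution: $74.53
Healthcare FSA: $175.44
Pre-tax total = $74.53 + $175.44 = $249.97
Taxable wages = $2,798.13 − $249.97 = $2,548.16
Federal income tax: $2,548.16 × 0.16 = $407.71
State tax withheld: $2,548.16 × 0.03 = $76.44
Medicare: $2,798.13 × 0.03 = $83.94
PFL insurance: $2,798.13 × 0.002 = $5.60
Wage garnishment: $2,798.13 × 0.0458 = $128.15
Dental insurance premium: $146.39
(Employer's $554.59 toward dental insurance premium is not withheld from the employee.)
Total deductions = $74.53 + $175.44 + $407.71 + $76.44 + $83.94 + $5.60 + $128.15 + $146.39 = $1,098.20
Net pay = $2,798.13 − $1,098.20 = $1,699.93

$1,699.93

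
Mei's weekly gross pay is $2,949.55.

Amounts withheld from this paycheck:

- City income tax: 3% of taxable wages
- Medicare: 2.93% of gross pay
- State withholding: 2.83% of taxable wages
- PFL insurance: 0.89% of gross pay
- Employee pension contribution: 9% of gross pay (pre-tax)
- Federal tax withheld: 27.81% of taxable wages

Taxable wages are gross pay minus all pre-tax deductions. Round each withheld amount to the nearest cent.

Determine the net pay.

$1,668.49

Employee pension contribution: $2,949.55 × 0.09 = $265.46
Taxable wages = $2,949.55 − $265.46 = $2,684.09
Federal tax withheld: $2,684.09 × 0.2781 = $746.45
State withholding: $2,684.09 × 0.0283 = $75.96
City income tax: $2,684.09 × 0.03 = $80.52
Medicare: $2,949.55 × 0.0293 = $86.42
PFL insurance: $2,949.55 × 0.0089 = $26.25
Total deductions = $265.46 + $746.45 + $75.96 + $80.52 + $86.42 + $26.25 = $1,281.06
Net pay = $2,949.55 − $1,281.06 = $1,668.49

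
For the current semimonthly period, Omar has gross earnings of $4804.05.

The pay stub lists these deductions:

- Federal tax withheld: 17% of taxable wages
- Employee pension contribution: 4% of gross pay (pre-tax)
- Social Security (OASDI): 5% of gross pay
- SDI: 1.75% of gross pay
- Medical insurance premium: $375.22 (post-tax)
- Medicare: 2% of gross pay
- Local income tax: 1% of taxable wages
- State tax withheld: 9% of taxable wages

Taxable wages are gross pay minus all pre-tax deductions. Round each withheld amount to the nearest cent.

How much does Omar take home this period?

Employee pension contribution: $4804.05 × 0.04 = $192.16
Taxable wages = $4804.05 − $192.16 = $4611.89
State tax withheld: $4611.89 × 0.09 = $415.07
Federal tax withheld: $4611.89 × 0.17 = $784.02
Local income tax: $4611.89 × 0.01 = $46.12
Medicare: $4804.05 × 0.02 = $96.08
Social Security (OASDI): $4804.05 × 0.05 = $240.20
SDI: $4804.05 × 0.0175 = $84.07
Medical insurance premium: $375.22
Total deductions = $192.16 + $415.07 + $784.02 + $46.12 + $96.08 + $240.20 + $84.07 + $375.22 = $2232.94
Net pay = $4804.05 − $2232.94 = $2571.11

$2571.11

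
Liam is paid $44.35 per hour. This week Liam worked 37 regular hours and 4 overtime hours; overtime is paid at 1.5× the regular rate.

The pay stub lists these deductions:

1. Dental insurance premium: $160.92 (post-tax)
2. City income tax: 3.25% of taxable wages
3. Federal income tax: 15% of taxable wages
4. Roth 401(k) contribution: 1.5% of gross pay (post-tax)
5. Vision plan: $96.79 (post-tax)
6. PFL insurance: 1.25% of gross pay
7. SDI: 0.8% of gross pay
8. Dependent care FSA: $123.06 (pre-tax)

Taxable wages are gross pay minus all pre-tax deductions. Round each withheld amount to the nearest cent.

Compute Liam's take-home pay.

Regular pay: 37 × $44.35 = $1,640.95
Overtime pay: 4 × $44.35 × 1.5 = $266.10
Gross pay = $1,640.95 + $266.10 = $1,907.05
Dependent care FSA: $123.06
Taxable wages = $1,907.05 − $123.06 = $1,783.99
City income tax: $1,783.99 × 0.0325 = $57.98
Federal income tax: $1,783.99 × 0.15 = $267.60
PFL insurance: $1,907.05 × 0.0125 = $23.84
SDI: $1,907.05 × 0.008 = $15.26
Dental insurance premium: $160.92
Vision plan: $96.79
Roth 401(k) contribution: $1,907.05 × 0.015 = $28.61
Total deductions = $123.06 + $57.98 + $267.60 + $23.84 + $15.26 + $160.92 + $96.79 + $28.61 = $774.06
Net pay = $1,907.05 − $774.06 = $1,132.99

$1,132.99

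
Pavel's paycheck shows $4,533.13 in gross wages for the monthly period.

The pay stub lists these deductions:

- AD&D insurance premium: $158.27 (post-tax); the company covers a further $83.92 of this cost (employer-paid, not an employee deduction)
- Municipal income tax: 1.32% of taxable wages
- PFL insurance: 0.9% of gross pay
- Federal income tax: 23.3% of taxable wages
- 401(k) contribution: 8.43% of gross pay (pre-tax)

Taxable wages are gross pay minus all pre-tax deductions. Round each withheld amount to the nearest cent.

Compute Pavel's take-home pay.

401(k) contribution: $4,533.13 × 0.0843 = $382.14
Taxable wages = $4,533.13 − $382.14 = $4,150.99
Federal income tax: $4,150.99 × 0.233 = $967.18
Municipal income tax: $4,150.99 × 0.0132 = $54.79
PFL insurance: $4,533.13 × 0.009 = $40.80
AD&D insurance premium: $158.27
(Employer's $83.92 toward AD&D insurance premium is not withheld from the employee.)
Total deductions = $382.14 + $967.18 + $54.79 + $40.80 + $158.27 = $1,603.18
Net pay = $4,533.13 − $1,603.18 = $2,929.95

$2,929.95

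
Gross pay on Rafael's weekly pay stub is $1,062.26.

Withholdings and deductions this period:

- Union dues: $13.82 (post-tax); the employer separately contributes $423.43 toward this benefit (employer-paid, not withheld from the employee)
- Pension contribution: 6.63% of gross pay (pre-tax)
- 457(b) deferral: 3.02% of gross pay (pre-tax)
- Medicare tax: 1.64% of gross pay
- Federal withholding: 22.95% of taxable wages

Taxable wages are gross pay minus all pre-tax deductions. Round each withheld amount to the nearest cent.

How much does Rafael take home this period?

Pension contribution: $1,062.26 × 0.0663 = $70.43
457(b) deferral: $1,062.26 × 0.0302 = $32.08
Pre-tax total = $70.43 + $32.08 = $102.51
Taxable wages = $1,062.26 − $102.51 = $959.75
Federal withholding: $959.75 × 0.2295 = $220.26
Medicare tax: $1,062.26 × 0.0164 = $17.42
Union dues: $13.82
(Employer's $423.43 toward union dues is not withheld from the employee.)
Total deductions = $70.43 + $32.08 + $220.26 + $17.42 + $13.82 = $354.01
Net pay = $1,062.26 − $354.01 = $708.25

$708.25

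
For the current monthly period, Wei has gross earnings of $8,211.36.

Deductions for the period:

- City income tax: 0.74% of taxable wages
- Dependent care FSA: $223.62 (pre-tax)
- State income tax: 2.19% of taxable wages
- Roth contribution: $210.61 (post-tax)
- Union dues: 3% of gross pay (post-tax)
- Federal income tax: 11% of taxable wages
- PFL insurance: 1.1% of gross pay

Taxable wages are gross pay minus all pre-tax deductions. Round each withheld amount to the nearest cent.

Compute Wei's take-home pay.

Dependent care FSA: $223.62
Taxable wages = $8,211.36 − $223.62 = $7,987.74
State income tax: $7,987.74 × 0.0219 = $174.93
Federal income tax: $7,987.74 × 0.11 = $878.65
City income tax: $7,987.74 × 0.0074 = $59.11
PFL insurance: $8,211.36 × 0.011 = $90.32
Roth contribution: $210.61
Union dues: $8,211.36 × 0.03 = $246.34
Total deductions = $223.62 + $174.93 + $878.65 + $59.11 + $90.32 + $210.61 + $246.34 = $1,883.58
Net pay = $8,211.36 − $1,883.58 = $6,327.78

$6,327.78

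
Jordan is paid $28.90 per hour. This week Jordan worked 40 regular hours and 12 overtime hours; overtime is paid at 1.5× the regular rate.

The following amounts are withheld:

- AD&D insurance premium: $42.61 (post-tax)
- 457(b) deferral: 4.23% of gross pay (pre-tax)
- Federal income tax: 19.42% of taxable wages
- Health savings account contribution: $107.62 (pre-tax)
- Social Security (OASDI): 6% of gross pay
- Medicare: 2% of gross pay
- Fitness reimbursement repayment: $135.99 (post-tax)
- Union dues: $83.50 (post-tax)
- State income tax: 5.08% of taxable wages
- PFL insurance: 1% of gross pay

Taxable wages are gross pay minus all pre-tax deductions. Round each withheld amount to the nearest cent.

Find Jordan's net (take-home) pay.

$717.80

Regular pay: 40 × $28.90 = $1,156.00
Overtime pay: 12 × $28.90 × 1.5 = $520.20
Gross pay = $1,156.00 + $520.20 = $1,676.20
Health savings account contribution: $107.62
457(b) deferral: $1,676.20 × 0.0423 = $70.90
Pre-tax total = $107.62 + $70.90 = $178.52
Taxable wages = $1,676.20 − $178.52 = $1,497.68
Federal income tax: $1,497.68 × 0.1942 = $290.85
State income tax: $1,497.68 × 0.0508 = $76.08
PFL insurance: $1,676.20 × 0.01 = $16.76
Medicare: $1,676.20 × 0.02 = $33.52
Social Security (OASDI): $1,676.20 × 0.06 = $100.57
Fitness reimbursement repayment: $135.99
AD&D insurance premium: $42.61
Union dues: $83.50
Total deductions = $107.62 + $70.90 + $290.85 + $76.08 + $16.76 + $33.52 + $100.57 + $135.99 + $42.61 + $83.50 = $958.40
Net pay = $1,676.20 − $958.40 = $717.80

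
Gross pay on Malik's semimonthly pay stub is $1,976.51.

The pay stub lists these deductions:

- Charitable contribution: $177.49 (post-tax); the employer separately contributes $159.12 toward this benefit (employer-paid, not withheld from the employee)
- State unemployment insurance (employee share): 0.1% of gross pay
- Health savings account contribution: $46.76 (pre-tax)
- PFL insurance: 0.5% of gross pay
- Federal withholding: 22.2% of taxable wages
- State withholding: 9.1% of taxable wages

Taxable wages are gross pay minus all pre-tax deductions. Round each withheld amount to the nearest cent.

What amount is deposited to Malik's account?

$1,136.39

Health savings account contribution: $46.76
Taxable wages = $1,976.51 − $46.76 = $1,929.75
Federal withholding: $1,929.75 × 0.222 = $428.40
State withholding: $1,929.75 × 0.091 = $175.61
State unemployment insurance (employee share): $1,976.51 × 0.001 = $1.98
PFL insurance: $1,976.51 × 0.005 = $9.88
Charitable contribution: $177.49
(Employer's $159.12 toward charitable contribution is not withheld from the employee.)
Total deductions = $46.76 + $428.40 + $175.61 + $1.98 + $9.88 + $177.49 = $840.12
Net pay = $1,976.51 − $840.12 = $1,136.39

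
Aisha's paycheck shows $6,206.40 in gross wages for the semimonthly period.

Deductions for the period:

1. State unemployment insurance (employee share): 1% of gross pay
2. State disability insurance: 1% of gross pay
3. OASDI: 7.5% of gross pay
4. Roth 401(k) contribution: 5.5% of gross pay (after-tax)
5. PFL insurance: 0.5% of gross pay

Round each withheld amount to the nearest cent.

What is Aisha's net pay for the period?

$5,244.42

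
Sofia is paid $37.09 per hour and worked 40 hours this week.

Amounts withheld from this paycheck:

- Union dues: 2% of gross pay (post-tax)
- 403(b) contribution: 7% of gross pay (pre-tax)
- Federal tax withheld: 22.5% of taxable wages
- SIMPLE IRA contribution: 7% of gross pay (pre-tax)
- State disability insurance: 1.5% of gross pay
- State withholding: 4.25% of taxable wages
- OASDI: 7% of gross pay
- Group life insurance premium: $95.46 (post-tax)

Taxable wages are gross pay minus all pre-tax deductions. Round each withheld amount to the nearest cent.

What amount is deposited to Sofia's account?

$683.36

Gross pay: 40 × $37.09 = $1,483.60
403(b) contribution: $1,483.60 × 0.07 = $103.85
SIMPLE IRA contribution: $1,483.60 × 0.07 = $103.85
Pre-tax total = $103.85 + $103.85 = $207.70
Taxable wages = $1,483.60 − $207.70 = $1,275.90
State withholding: $1,275.90 × 0.0425 = $54.23
Federal tax withheld: $1,275.90 × 0.225 = $287.08
OASDI: $1,483.60 × 0.07 = $103.85
State disability insurance: $1,483.60 × 0.015 = $22.25
Group life insurance premium: $95.46
Union dues: $1,483.60 × 0.02 = $29.67
Total deductions = $103.85 + $103.85 + $54.23 + $287.08 + $103.85 + $22.25 + $95.46 + $29.67 = $800.24
Net pay = $1,483.60 − $800.24 = $683.36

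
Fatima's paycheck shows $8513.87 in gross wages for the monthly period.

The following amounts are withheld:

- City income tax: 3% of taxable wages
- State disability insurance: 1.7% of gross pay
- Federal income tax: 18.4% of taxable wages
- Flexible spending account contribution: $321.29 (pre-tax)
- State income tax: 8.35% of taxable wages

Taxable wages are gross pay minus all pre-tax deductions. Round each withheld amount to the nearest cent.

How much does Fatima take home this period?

$5610.55

Flexible spending account contribution: $321.29
Taxable wages = $8513.87 − $321.29 = $8192.58
State income tax: $8192.58 × 0.0835 = $684.08
Federal income tax: $8192.58 × 0.184 = $1507.43
City income tax: $8192.58 × 0.03 = $245.78
State disability insurance: $8513.87 × 0.017 = $144.74
Total deductions = $321.29 + $684.08 + $1507.43 + $245.78 + $144.74 = $2903.32
Net pay = $8513.87 − $2903.32 = $5610.55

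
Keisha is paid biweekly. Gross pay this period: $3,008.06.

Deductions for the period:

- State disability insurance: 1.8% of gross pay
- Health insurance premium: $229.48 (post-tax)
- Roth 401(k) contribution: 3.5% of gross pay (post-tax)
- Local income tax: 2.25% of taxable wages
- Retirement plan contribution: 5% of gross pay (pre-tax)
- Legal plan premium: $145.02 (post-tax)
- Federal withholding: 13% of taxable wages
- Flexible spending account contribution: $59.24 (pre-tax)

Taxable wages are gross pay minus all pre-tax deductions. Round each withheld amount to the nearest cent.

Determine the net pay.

Retirement plan contribution: $3,008.06 × 0.05 = $150.40
Flexible spending account contribution: $59.24
Pre-tax total = $150.40 + $59.24 = $209.64
Taxable wages = $3,008.06 − $209.64 = $2,798.42
Local income tax: $2,798.42 × 0.0225 = $62.96
Federal withholding: $2,798.42 × 0.13 = $363.79
State disability insurance: $3,008.06 × 0.018 = $54.15
Legal plan premium: $145.02
Health insurance premium: $229.48
Roth 401(k) contribution: $3,008.06 × 0.035 = $105.28
Total deductions = $150.40 + $59.24 + $62.96 + $363.79 + $54.15 + $145.02 + $229.48 + $105.28 = $1,170.32
Net pay = $3,008.06 − $1,170.32 = $1,837.74

$1,837.74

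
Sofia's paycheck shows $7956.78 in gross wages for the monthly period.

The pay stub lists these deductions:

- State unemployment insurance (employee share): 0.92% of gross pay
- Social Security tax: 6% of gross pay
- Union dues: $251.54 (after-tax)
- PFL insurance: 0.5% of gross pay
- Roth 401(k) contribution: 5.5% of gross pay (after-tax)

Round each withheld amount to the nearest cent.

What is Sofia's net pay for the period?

$6677.23

Social Security tax: $7956.78 × 0.06 = $477.41
State unemployment insurance (employee share): $7956.78 × 0.0092 = $73.20
PFL insurance: $7956.78 × 0.005 = $39.78
Roth 401(k) contribution: $7956.78 × 0.055 = $437.62
Union dues: $251.54
Total deductions = $477.41 + $73.20 + $39.78 + $437.62 + $251.54 = $1279.55
Net pay = $7956.78 − $1279.55 = $6677.23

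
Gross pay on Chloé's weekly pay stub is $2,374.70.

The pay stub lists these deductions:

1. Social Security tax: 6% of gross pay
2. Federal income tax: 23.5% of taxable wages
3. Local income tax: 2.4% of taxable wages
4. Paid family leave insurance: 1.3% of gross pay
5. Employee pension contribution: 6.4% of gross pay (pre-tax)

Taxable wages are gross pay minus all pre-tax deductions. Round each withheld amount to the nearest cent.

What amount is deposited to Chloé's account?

$1,473.68

Employee pension contribution: $2,374.70 × 0.064 = $151.98
Taxable wages = $2,374.70 − $151.98 = $2,222.72
Local income tax: $2,222.72 × 0.024 = $53.35
Federal income tax: $2,222.72 × 0.235 = $522.34
Paid family leave insurance: $2,374.70 × 0.013 = $30.87
Social Security tax: $2,374.70 × 0.06 = $142.48
Total deductions = $151.98 + $53.35 + $522.34 + $30.87 + $142.48 = $901.02
Net pay = $2,374.70 − $901.02 = $1,473.68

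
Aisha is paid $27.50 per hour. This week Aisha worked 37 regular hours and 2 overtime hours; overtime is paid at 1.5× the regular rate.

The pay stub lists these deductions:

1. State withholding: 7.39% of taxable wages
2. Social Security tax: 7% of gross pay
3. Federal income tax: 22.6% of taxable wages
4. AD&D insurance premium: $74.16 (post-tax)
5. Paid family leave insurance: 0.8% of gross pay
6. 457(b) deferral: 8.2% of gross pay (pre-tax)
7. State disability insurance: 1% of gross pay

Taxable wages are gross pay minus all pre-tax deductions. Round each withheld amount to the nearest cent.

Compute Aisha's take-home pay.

Regular pay: 37 × $27.50 = $1017.50
Overtime pay: 2 × $27.50 × 1.5 = $82.50
Gross pay = $1017.50 + $82.50 = $1100.00
457(b) deferral: $1100.00 × 0.082 = $90.20
Taxable wages = $1100.00 − $90.20 = $1009.80
Federal income tax: $1009.80 × 0.226 = $228.21
State withholding: $1009.80 × 0.0739 = $74.62
Paid family leave insurance: $1100.00 × 0.008 = $8.80
State disability insurance: $1100.00 × 0.01 = $11.00
Social Security tax: $1100.00 × 0.07 = $77.00
AD&D insurance premium: $74.16
Total deductions = $90.20 + $228.21 + $74.62 + $8.80 + $11.00 + $77.00 + $74.16 = $563.99
Net pay = $1100.00 − $563.99 = $536.01

$536.01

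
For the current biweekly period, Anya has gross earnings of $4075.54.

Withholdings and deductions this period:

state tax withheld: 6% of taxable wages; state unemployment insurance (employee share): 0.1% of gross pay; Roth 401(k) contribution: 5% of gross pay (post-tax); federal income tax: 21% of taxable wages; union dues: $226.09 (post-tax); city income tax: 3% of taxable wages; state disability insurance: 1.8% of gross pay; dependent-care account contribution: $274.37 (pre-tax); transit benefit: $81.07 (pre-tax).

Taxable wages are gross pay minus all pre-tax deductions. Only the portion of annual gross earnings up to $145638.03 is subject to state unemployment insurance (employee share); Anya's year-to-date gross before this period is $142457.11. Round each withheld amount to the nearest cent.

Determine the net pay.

$2097.66

Transit benefit: $81.07
Dependent-care account contribution: $274.37
Pre-tax total = $81.07 + $274.37 = $355.44
Taxable wages = $4075.54 − $355.44 = $3720.10
Federal income tax: $3720.10 × 0.21 = $781.22
City income tax: $3720.10 × 0.03 = $111.60
State tax withheld: $3720.10 × 0.06 = $223.21
State unemployment insurance (employee share): only $145638.03 − $142457.11 = $3180.92 of this check is subject → $3180.92 × 0.001 = $3.18
State disability insurance: $4075.54 × 0.018 = $73.36
Union dues: $226.09
Roth 401(k) contribution: $4075.54 × 0.05 = $203.78
Total deductions = $81.07 + $274.37 + $781.22 + $111.60 + $223.21 + $3.18 + $73.36 + $226.09 + $203.78 = $1977.88
Net pay = $4075.54 − $1977.88 = $2097.66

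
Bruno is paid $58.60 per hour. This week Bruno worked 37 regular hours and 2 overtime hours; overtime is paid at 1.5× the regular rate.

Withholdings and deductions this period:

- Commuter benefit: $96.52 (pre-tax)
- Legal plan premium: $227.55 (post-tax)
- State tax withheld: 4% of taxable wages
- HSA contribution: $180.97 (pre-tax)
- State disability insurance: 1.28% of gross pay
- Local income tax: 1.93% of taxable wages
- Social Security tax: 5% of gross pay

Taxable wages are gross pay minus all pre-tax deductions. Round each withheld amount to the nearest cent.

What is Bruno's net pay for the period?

Regular pay: 37 × $58.60 = $2,168.20
Overtime pay: 2 × $58.60 × 1.5 = $175.80
Gross pay = $2,168.20 + $175.80 = $2,344.00
HSA contribution: $180.97
Commuter benefit: $96.52
Pre-tax total = $180.97 + $96.52 = $277.49
Taxable wages = $2,344.00 − $277.49 = $2,066.51
State tax withheld: $2,066.51 × 0.04 = $82.66
Local income tax: $2,066.51 × 0.0193 = $39.88
State disability insurance: $2,344.00 × 0.0128 = $30.00
Social Security tax: $2,344.00 × 0.05 = $117.20
Legal plan premium: $227.55
Total deductions = $180.97 + $96.52 + $82.66 + $39.88 + $30.00 + $117.20 + $227.55 = $774.78
Net pay = $2,344.00 − $774.78 = $1,569.22

$1,569.22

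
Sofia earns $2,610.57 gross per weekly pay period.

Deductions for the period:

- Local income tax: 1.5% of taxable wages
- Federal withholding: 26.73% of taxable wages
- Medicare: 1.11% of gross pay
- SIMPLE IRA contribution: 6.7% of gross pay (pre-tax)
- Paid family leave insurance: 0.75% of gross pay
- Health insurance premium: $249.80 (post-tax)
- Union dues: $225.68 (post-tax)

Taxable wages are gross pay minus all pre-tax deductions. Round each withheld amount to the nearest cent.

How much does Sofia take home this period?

$1,224.04

SIMPLE IRA contribution: $2,610.57 × 0.067 = $174.91
Taxable wages = $2,610.57 − $174.91 = $2,435.66
Federal withholding: $2,435.66 × 0.2673 = $651.05
Local income tax: $2,435.66 × 0.015 = $36.53
Paid family leave insurance: $2,610.57 × 0.0075 = $19.58
Medicare: $2,610.57 × 0.0111 = $28.98
Health insurance premium: $249.80
Union dues: $225.68
Total deductions = $174.91 + $651.05 + $36.53 + $19.58 + $28.98 + $249.80 + $225.68 = $1,386.53
Net pay = $2,610.57 − $1,386.53 = $1,224.04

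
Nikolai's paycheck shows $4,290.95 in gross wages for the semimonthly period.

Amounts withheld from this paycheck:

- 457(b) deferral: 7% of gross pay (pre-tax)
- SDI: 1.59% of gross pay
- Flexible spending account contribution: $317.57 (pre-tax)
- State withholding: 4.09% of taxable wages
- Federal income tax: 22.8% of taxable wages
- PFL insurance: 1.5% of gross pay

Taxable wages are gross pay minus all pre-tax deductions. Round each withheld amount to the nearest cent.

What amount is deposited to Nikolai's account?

457(b) deferral: $4,290.95 × 0.07 = $300.37
Flexible spending account contribution: $317.57
Pre-tax total = $300.37 + $317.57 = $617.94
Taxable wages = $4,290.95 − $617.94 = $3,673.01
State withholding: $3,673.01 × 0.0409 = $150.23
Federal income tax: $3,673.01 × 0.228 = $837.45
SDI: $4,290.95 × 0.0159 = $68.23
PFL insurance: $4,290.95 × 0.015 = $64.36
Total deductions = $300.37 + $317.57 + $150.23 + $837.45 + $68.23 + $64.36 = $1,738.21
Net pay = $4,290.95 − $1,738.21 = $2,552.74

$2,552.74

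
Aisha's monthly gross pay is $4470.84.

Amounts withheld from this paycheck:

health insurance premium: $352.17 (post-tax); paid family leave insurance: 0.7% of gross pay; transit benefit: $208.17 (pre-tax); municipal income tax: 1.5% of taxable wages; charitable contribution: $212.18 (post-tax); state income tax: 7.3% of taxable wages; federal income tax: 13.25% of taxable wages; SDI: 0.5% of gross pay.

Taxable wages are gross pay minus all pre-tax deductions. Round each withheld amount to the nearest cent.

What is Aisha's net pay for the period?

Transit benefit: $208.17
Taxable wages = $4470.84 − $208.17 = $4262.67
State income tax: $4262.67 × 0.073 = $311.17
Federal income tax: $4262.67 × 0.1325 = $564.80
Municipal income tax: $4262.67 × 0.015 = $63.94
Paid family leave insurance: $4470.84 × 0.007 = $31.30
SDI: $4470.84 × 0.005 = $22.35
Charitable contribution: $212.18
Health insurance premium: $352.17
Total deductions = $208.17 + $311.17 + $564.80 + $63.94 + $31.30 + $22.35 + $212.18 + $352.17 = $1766.08
Net pay = $4470.84 − $1766.08 = $2704.76

$2704.76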